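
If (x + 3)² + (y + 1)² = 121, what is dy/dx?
Differentiate both sides with respect to x, treating y as y(x). By the chain rule, any term containing y contributes a factor of y' = dy/dx when we differentiate it.

Move every term to one side and write the relation as F(x, y) = 0. Term by term,
  d/dx[(x + 3)^2] = 2x + 6
  d/dx[(y + 1)^2] = 2·y'(y + 1)
  d/dx[-121] = 0

The pieces without y' make up ∂F/∂x and the coefficient of y' is ∂F/∂y:
  ∂F/∂x = 2x + 6,
  ∂F/∂y = 2y + 2.

Since d/dx[F] = ∂F/∂x + (∂F/∂y)·y' = 0, solve for y':
  (∂F/∂y)·y' = -∂F/∂x
  dy/dx = -(∂F/∂x)/(∂F/∂y) = -(2x + 6)/(2y + 2) = (-x - 3)/(y + 1)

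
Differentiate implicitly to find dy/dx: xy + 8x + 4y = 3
Differentiate both sides with respect to x, treating y as y(x). By the chain rule, any term containing y contributes a factor of y' = dy/dx when we differentiate it.

Move every term to one side and write the relation as F(x, y) = 0. Term by term,
  d/dx[xy] = x·y' + y
  d/dx[8x] = 8
  d/dx[4y] = 4·y'
  d/dx[-3] = 0

The pieces without y' make up ∂F/∂x and the coefficient of y' is ∂F/∂y:
  ∂F/∂x = y + 8,
  ∂F/∂y = x + 4.

Since d/dx[F] = ∂F/∂x + (∂F/∂y)·y' = 0, solve for y':
  (∂F/∂y)·y' = -∂F/∂x
  dy/dx = -(∂F/∂x)/(∂F/∂y) = -(y + 8)/(x + 4) = (-y - 8)/(x + 4)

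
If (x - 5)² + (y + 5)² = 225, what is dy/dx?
Differentiate both sides with respect to x, treating y as y(x). By the chain rule, any term containing y contributes a factor of y' = dy/dx when we differentiate it.

Move every term to one side and write the relation as F(x, y) = 0. Term by term,
  d/dx[(x - 5)^2] = 2x - 10
  d/dx[(y + 5)^2] = 2·y'(y + 5)
  d/dx[-225] = 0

The pieces without y' make up ∂F/∂x and the coefficient of y' is ∂F/∂y:
  ∂F/∂x = 2x - 10,
  ∂F/∂y = 2y + 10.

Since d/dx[F] = ∂F/∂x + (∂F/∂y)·y' = 0, solve for y':
  (∂F/∂y)·y' = -∂F/∂x
  dy/dx = -(∂F/∂x)/(∂F/∂y) = -(2x - 10)/(2y + 10) = (5 - x)/(y + 5)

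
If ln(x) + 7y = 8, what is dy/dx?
Take d/dx of both sides. Since y is implicitly a function of x, the chain rule attaches a y' = dy/dx factor whenever we differentiate through y.

Set F(x, y) = (left side) − (right side), so the curve is F = 0. Differentiating each term of F:
  d/dx[7y] = 7·y'
  d/dx[ln(x)] = 1/x
  d/dx[-8] = 0

Collecting, the y'-free part is the partial derivative in x and the y' coefficient is the partial derivative in y:
  ∂F/∂x = 1/x
  ∂F/∂y = 7

so d/dx[F(x, y(x))] = ∂F/∂x + (∂F/∂y)·y' = 0. Rearranging,
  dy/dx = -(∂F/∂x)/(∂F/∂y) = -(1/x)/(7) = -1/(7x)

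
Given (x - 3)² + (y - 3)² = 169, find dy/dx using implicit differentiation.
Take d/dx of both sides. Since y is implicitly a function of x, the chain rule attaches a y' = dy/dx factor whenever we differentiate through y.

Set F(x, y) = (left side) − (right side), so the curve is F = 0. Differentiating each term of F:
  d/dx[(x - 3)^2] = 2x - 6
  d/dx[(y - 3)^2] = 2·y'(y - 3)
  d/dx[-169] = 0

Collecting, the y'-free part is the partial derivative in x and the y' coefficient is the partial derivative in y:
  ∂F/∂x = 2x - 6
  ∂F/∂y = 2y - 6

so d/dx[F(x, y(x))] = ∂F/∂x + (∂F/∂y)·y' = 0. Rearranging,
  dy/dx = -(∂F/∂x)/(∂F/∂y) = -(2x - 6)/(2y - 6) = (3 - x)/(y - 3)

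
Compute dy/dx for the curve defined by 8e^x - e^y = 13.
Apply d/dx to both sides, remembering that y depends on x. Each occurrence of y therefore brings in a y' = dy/dx via the chain rule.

With F(x, y) equal to the left-hand side minus the right, differentiate F term by term:
  d/dx[8e^(x)] = 8e^(x)
  d/dx[-e^(y)] = -y'·e^(y)
  d/dx[-13] = 0
Adding these up, d/dx[F] = 0 becomes
  (8e^(x)) + (-e^(y))·y' = 0,
so isolating y',
  dy/dx = -(8e^(x))/(-e^(y)) = 8e^(x - y)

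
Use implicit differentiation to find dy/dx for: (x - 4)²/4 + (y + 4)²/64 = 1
Take d/dx of both sides. Since y is implicitly a function of x, the chain rule attaches a y' = dy/dx factor whenever we differentiate through y.

Set F(x, y) = (left side) − (right side), so the curve is F = 0. Differentiating each term of F:
  d/dx[(x - 4)^2/4] = x/2 - 2
  d/dx[(y + 4)^2/64] = y'(y + 4)/32
  d/dx[-1] = 0

Collecting, the y'-free part is the partial derivative in x and the y' coefficient is the partial derivative in y:
  ∂F/∂x = x/2 - 2
  ∂F/∂y = y/32 + 1/8

so d/dx[F(x, y(x))] = ∂F/∂x + (∂F/∂y)·y' = 0. Rearranging,
  dy/dx = -(∂F/∂x)/(∂F/∂y) = -(x/2 - 2)/(y/32 + 1/8)
        = -((x - 4)/2)/((y + 4)/32) = 16(4 - x)/(y + 4)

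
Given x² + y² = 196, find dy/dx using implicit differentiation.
Take d/dx of both sides. Since y is implicitly a function of x, the chain rule attaches a y' = dy/dx factor whenever we differentiate through y.

Set F(x, y) = (left side) − (right side), so the curve is F = 0. Differentiating each term of F:
  d/dx[x^2] = 2x
  d/dx[y^2] = 2y·y'
  d/dx[-196] = 0

Collecting, the y'-free part is the partial derivative in x and the y' coefficient is the partial derivative in y:
  ∂F/∂x = 2x
  ∂F/∂y = 2y

so d/dx[F(x, y(x))] = ∂F/∂x + (∂F/∂y)·y' = 0. Rearranging,
  dy/dx = -(∂F/∂x)/(∂F/∂y) = -(2x)/(2y) = -x/y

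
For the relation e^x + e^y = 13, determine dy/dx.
Take d/dx of both sides. Since y is implicitly a function of x, the chain rule attaches a y' = dy/dx factor whenever we differentiate through y.

Set F(x, y) = (left side) − (right side), so the curve is F = 0. Differentiating each term of F:
  d/dx[e^(x)] = e^(x)
  d/dx[e^(y)] = y'·e^(y)
  d/dx[-13] = 0

Collecting, the y'-free part is the partial derivative in x and the y' coefficient is the partial derivative in y:
  ∂F/∂x = e^(x)
  ∂F/∂y = e^(y)

so d/dx[F(x, y(x))] = ∂F/∂x + (∂F/∂y)·y' = 0. Rearranging,
  dy/dx = -(∂F/∂x)/(∂F/∂y) = -(e^(x))/(e^(y)) = -e^(x - y)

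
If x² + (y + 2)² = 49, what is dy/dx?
Differentiate both sides with respect to x, treating y as y(x). By the chain rule, any term containing y contributes a factor of y' = dy/dx when we differentiate it.

Move every term to one side and write the relation as F(x, y) = 0. Term by term,
  d/dx[x^2] = 2x
  d/dx[(y + 2)^2] = 2·y'(y + 2)
  d/dx[-49] = 0

The pieces without y' make up ∂F/∂x and the coefficient of y' is ∂F/∂y:
  ∂F/∂x = 2x,
  ∂F/∂y = 2y + 4.

Since d/dx[F] = ∂F/∂x + (∂F/∂y)·y' = 0, solve for y':
  (∂F/∂y)·y' = -∂F/∂x
  dy/dx = -(∂F/∂x)/(∂F/∂y) = -(2x)/(2y + 4) = -x/(y + 2)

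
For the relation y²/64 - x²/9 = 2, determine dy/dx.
Apply d/dx to both sides, remembering that y depends on x. Each occurrence of y therefore brings in a y' = dy/dx via the chain rule.

With F(x, y) equal to the left-hand side minus the right, differentiate F term by term:
  d/dx[-x^2/9] = -2x/9
  d/dx[y^2/64] = y·y'/32
  d/dx[-2] = 0
Adding these up, d/dx[F] = 0 becomes
  (-2x/9) + (y/32)·y' = 0,
so isolating y',
  dy/dx = -(-2x/9)/(y/32) = 64x/(9y)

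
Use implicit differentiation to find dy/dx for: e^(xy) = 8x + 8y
Differentiate both sides with respect to x, treating y as y(x). By the chain rule, any term containing y contributes a factor of y' = dy/dx when we differentiate it.

Move every term to one side and write the relation as F(x, y) = 0. Term by term,
  d/dx[-8x] = -8
  d/dx[-8y] = -8·y'
  d/dx[e^(xy)] = (x·y' + y)·e^(xy)

The pieces without y' make up ∂F/∂x and the coefficient of y' is ∂F/∂y:
  ∂F/∂x = y·e^(xy) - 8,
  ∂F/∂y = x·e^(xy) - 8.

Since d/dx[F] = ∂F/∂x + (∂F/∂y)·y' = 0, solve for y':
  (∂F/∂y)·y' = -∂F/∂x
  dy/dx = -(∂F/∂x)/(∂F/∂y) = -(y·e^(xy) - 8)/(x·e^(xy) - 8) = (-y·e^(xy) + 8)/(x·e^(xy) - 8)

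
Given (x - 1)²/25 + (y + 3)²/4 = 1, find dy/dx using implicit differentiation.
Differentiate the relation implicitly: treat y = y(x) and apply the chain rule, so every y-derivative picks up a y' = dy/dx factor.

With everything moved to the left-hand side, differentiate term by term:
  d/dx[(x - 1)^2/25] = 2x/25 - 2/25
  d/dx[(y + 3)^2/4] = y'(y + 3)/2
  d/dx[-1] = 0

Separating the contributions that come from x directly and those that come through y:
  without y':      2x/25 - 2/25
  multiplying y':  y/2 + 3/2

so (2x/25 - 2/25) + (y/2 + 3/2)·y' = 0, and therefore
  dy/dx = -(2x/25 - 2/25)/(y/2 + 3/2)
        = -(2(x - 1)/25)/((y + 3)/2) = 4(1 - x)/(25(y + 3))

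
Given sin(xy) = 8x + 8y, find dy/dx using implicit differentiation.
Apply d/dx to both sides, remembering that y depends on x. Each occurrence of y therefore brings in a y' = dy/dx via the chain rule.

With F(x, y) equal to the left-hand side minus the right, differentiate F term by term:
  d/dx[-8x] = -8
  d/dx[-8y] = -8·y'
  d/dx[sin(xy)] = (x·y' + y)·cos(xy)
Adding these up, d/dx[F] = 0 becomes
  (y·cos(xy) - 8) + (x·cos(xy) - 8)·y' = 0,
so isolating y',
  dy/dx = -(y·cos(xy) - 8)/(x·cos(xy) - 8) = (-y·cos(xy) + 8)/(x·cos(xy) - 8)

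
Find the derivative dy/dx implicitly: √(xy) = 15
Differentiate the relation implicitly: treat y = y(x) and apply the chain rule, so every y-derivative picks up a y' = dy/dx factor.

With everything moved to the left-hand side, differentiate term by term:
  d/dx[√(xy)] = √(xy)(x·y'/2 + y/2)/(xy)
  d/dx[-15] = 0

Separating the contributions that come from x directly and those that come through y:
  without y':      √(xy)/(2x)
  multiplying y':  √(xy)/(2y)

so (√(xy)/(2x)) + (√(xy)/(2y))·y' = 0, and therefore
  dy/dx = -(√(xy)/(2x))/(√(xy)/(2y)) = -y/x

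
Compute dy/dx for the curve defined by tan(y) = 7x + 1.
Differentiate both sides with respect to x, treating y as y(x). By the chain rule, any term containing y contributes a factor of y' = dy/dx when we differentiate it.

Move every term to one side and write the relation as F(x, y) = 0. Term by term,
  d/dx[-7x] = -7
  d/dx[tan(y)] = y'(tan(y)^2 + 1)
  d/dx[-1] = 0

The pieces without y' make up ∂F/∂x and the coefficient of y' is ∂F/∂y:
  ∂F/∂x = -7,
  ∂F/∂y = tan(y)^2 + 1.

Since d/dx[F] = ∂F/∂x + (∂F/∂y)·y' = 0, solve for y':
  (∂F/∂y)·y' = -∂F/∂x
  dy/dx = -(∂F/∂x)/(∂F/∂y) = -(-7)/(tan(y)^2 + 1) = 7cos(y)^2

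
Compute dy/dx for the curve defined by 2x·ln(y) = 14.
Take d/dx of both sides. Since y is implicitly a function of x, the chain rule attaches a y' = dy/dx factor whenever we differentiate through y.

Set F(x, y) = (left side) − (right side), so the curve is F = 0. Differentiating each term of F:
  d/dx[2x·ln(y)] = 2x·y'/y + 2ln(y)
  d/dx[-14] = 0

Collecting, the y'-free part is the partial derivative in x and the y' coefficient is the partial derivative in y:
  ∂F/∂x = 2ln(y)
  ∂F/∂y = 2x/y

so d/dx[F(x, y(x))] = ∂F/∂x + (∂F/∂y)·y' = 0. Rearranging,
  dy/dx = -(∂F/∂x)/(∂F/∂y) = -(2ln(y))/(2x/y) = -y·ln(y)/x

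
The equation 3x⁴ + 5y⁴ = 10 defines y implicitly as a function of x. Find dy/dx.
Take d/dx of both sides. Since y is implicitly a function of x, the chain rule attaches a y' = dy/dx factor whenever we differentiate through y.

Set F(x, y) = (left side) − (right side), so the curve is F = 0. Differentiating each term of F:
  d/dx[3x^4] = 12x^3
  d/dx[5y^4] = 20y^3·y'
  d/dx[-10] = 0

Collecting, the y'-free part is the partial derivative in x and the y' coefficient is the partial derivative in y:
  ∂F/∂x = 12x^3
  ∂F/∂y = 20y^3

so d/dx[F(x, y(x))] = ∂F/∂x + (∂F/∂y)·y' = 0. Rearranging,
  dy/dx = -(∂F/∂x)/(∂F/∂y) = -(12x^3)/(20y^3) = -3x^3/(5y^3)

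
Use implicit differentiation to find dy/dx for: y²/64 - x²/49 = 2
Apply d/dx to both sides, remembering that y depends on x. Each occurrence of y therefore brings in a y' = dy/dx via the chain rule.

With F(x, y) equal to the left-hand side minus the right, differentiate F term by term:
  d/dx[-x^2/49] = -2x/49
  d/dx[y^2/64] = y·y'/32
  d/dx[-2] = 0
Adding these up, d/dx[F] = 0 becomes
  (-2x/49) + (y/32)·y' = 0,
so isolating y',
  dy/dx = -(-2x/49)/(y/32) = 64x/(49y)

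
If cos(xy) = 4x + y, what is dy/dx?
Differentiate both sides with respect to x, treating y as y(x). By the chain rule, any term containing y contributes a factor of y' = dy/dx when we differentiate it.

Move every term to one side and write the relation as F(x, y) = 0. Term by term,
  d/dx[-4x] = -4
  d/dx[-y] = -y'
  d/dx[cos(xy)] = -(x·y' + y)·sin(xy)

The pieces without y' make up ∂F/∂x and the coefficient of y' is ∂F/∂y:
  ∂F/∂x = -y·sin(xy) - 4,
  ∂F/∂y = -x·sin(xy) - 1.

Since d/dx[F] = ∂F/∂x + (∂F/∂y)·y' = 0, solve for y':
  (∂F/∂y)·y' = -∂F/∂x
  dy/dx = -(∂F/∂x)/(∂F/∂y) = -(-y·sin(xy) - 4)/(-x·sin(xy) - 1) = -(y·sin(xy) + 4)/(x·sin(xy) + 1)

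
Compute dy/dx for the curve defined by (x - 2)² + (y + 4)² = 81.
Take d/dx of both sides. Since y is implicitly a function of x, the chain rule attaches a y' = dy/dx factor whenever we differentiate through y.

Set F(x, y) = (left side) − (right side), so the curve is F = 0. Differentiating each term of F:
  d/dx[(x - 2)^2] = 2x - 4
  d/dx[(y + 4)^2] = 2·y'(y + 4)
  d/dx[-81] = 0

Collecting, the y'-free part is the partial derivative in x and the y' coefficient is the partial derivative in y:
  ∂F/∂x = 2x - 4
  ∂F/∂y = 2y + 8

so d/dx[F(x, y(x))] = ∂F/∂x + (∂F/∂y)·y' = 0. Rearranging,
  dy/dx = -(∂F/∂x)/(∂F/∂y) = -(2x - 4)/(2y + 8) = (2 - x)/(y + 4)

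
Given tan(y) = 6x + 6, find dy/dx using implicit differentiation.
Differentiate both sides with respect to x, treating y as y(x). By the chain rule, any term containing y contributes a factor of y' = dy/dx when we differentiate it.

Move every term to one side and write the relation as F(x, y) = 0. Term by term,
  d/dx[-6x] = -6
  d/dx[tan(y)] = y'(tan(y)^2 + 1)
  d/dx[-6] = 0

The pieces without y' make up ∂F/∂x and the coefficient of y' is ∂F/∂y:
  ∂F/∂x = -6,
  ∂F/∂y = tan(y)^2 + 1.

Since d/dx[F] = ∂F/∂x + (∂F/∂y)·y' = 0, solve for y':
  (∂F/∂y)·y' = -∂F/∂x
  dy/dx = -(∂F/∂x)/(∂F/∂y) = -(-6)/(tan(y)^2 + 1) = 6cos(y)^2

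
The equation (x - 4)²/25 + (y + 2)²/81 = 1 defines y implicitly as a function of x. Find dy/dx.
Take d/dx of both sides. Since y is implicitly a function of x, the chain rule attaches a y' = dy/dx factor whenever we differentiate through y.

Set F(x, y) = (left side) − (right side), so the curve is F = 0. Differentiating each term of F:
  d/dx[(x - 4)^2/25] = 2x/25 - 8/25
  d/dx[(y + 2)^2/81] = 2·y'(y + 2)/81
  d/dx[-1] = 0

Collecting, the y'-free part is the partial derivative in x and the y' coefficient is the partial derivative in y:
  ∂F/∂x = 2x/25 - 8/25
  ∂F/∂y = 2y/81 + 4/81

so d/dx[F(x, y(x))] = ∂F/∂x + (∂F/∂y)·y' = 0. Rearranging,
  dy/dx = -(∂F/∂x)/(∂F/∂y) = -(2x/25 - 8/25)/(2y/81 + 4/81)
        = -(2(x - 4)/25)/(2(y + 2)/81) = 81(4 - x)/(25(y + 2))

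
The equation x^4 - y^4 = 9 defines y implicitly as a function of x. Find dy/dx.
Differentiate both sides with respect to x, treating y as y(x). By the chain rule, any term containing y contributes a factor of y' = dy/dx when we differentiate it.

Move every term to one side and write the relation as F(x, y) = 0. Term by term,
  d/dx[x^4] = 4x^3
  d/dx[-y^4] = -4y^3·y'
  d/dx[-9] = 0

The pieces without y' make up ∂F/∂x and the coefficient of y' is ∂F/∂y:
  ∂F/∂x = 4x^3,
  ∂F/∂y = -4y^3.

Since d/dx[F] = ∂F/∂x + (∂F/∂y)·y' = 0, solve for y':
  (∂F/∂y)·y' = -∂F/∂x
  dy/dx = -(∂F/∂x)/(∂F/∂y) = -(4x^3)/(-4y^3) = x^3/y^3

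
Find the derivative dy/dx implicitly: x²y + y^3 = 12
Differentiate both sides with respect to x, treating y as y(x). By the chain rule, any term containing y contributes a factor of y' = dy/dx when we differentiate it.

Move every term to one side and write the relation as F(x, y) = 0. Term by term,
  d/dx[x^2y] = x^2·y' + 2xy
  d/dx[y^3] = 3y^2·y'
  d/dx[-12] = 0

The pieces without y' make up ∂F/∂x and the coefficient of y' is ∂F/∂y:
  ∂F/∂x = 2xy,
  ∂F/∂y = x^2 + 3y^2.

Since d/dx[F] = ∂F/∂x + (∂F/∂y)·y' = 0, solve for y':
  (∂F/∂y)·y' = -∂F/∂x
  dy/dx = -(∂F/∂x)/(∂F/∂y) = -(2xy)/(x^2 + 3y^2) = -2xy/(x^2 + 3y^2)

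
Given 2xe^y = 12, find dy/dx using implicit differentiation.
Apply d/dx to both sides, remembering that y depends on x. Each occurrence of y therefore brings in a y' = dy/dx via the chain rule.

With F(x, y) equal to the left-hand side minus the right, differentiate F term by term:
  d/dx[2x·e^(y)] = 2x·y'·e^(y) + 2e^(y)
  d/dx[-12] = 0
Adding these up, d/dx[F] = 0 becomes
  (2e^(y)) + (2x·e^(y))·y' = 0,
so isolating y',
  dy/dx = -(2e^(y))/(2x·e^(y)) = -1/x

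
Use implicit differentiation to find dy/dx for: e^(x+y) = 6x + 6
Take d/dx of both sides. Since y is implicitly a function of x, the chain rule attaches a y' = dy/dx factor whenever we differentiate through y.

Set F(x, y) = (left side) − (right side), so the curve is F = 0. Differentiating each term of F:
  d/dx[-6x] = -6
  d/dx[e^(x + y)] = (y' + 1)·e^(x + y)
  d/dx[-6] = 0

Collecting, the y'-free part is the partial derivative in x and the y' coefficient is the partial derivative in y:
  ∂F/∂x = e^(x + y) - 6
  ∂F/∂y = e^(x + y)

so d/dx[F(x, y(x))] = ∂F/∂x + (∂F/∂y)·y' = 0. Rearranging,
  dy/dx = -(∂F/∂x)/(∂F/∂y) = -(e^(x + y) - 6)/(e^(x + y)) = 6e^(-x - y) - 1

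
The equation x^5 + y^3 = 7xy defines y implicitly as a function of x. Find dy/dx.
Take d/dx of both sides. Since y is implicitly a function of x, the chain rule attaches a y' = dy/dx factor whenever we differentiate through y.

Set F(x, y) = (left side) − (right side), so the curve is F = 0. Differentiating each term of F:
  d/dx[x^5] = 5x^4
  d/dx[-7xy] = -7x·y' - 7y
  d/dx[y^3] = 3y^2·y'

Collecting, the y'-free part is the partial derivative in x and the y' coefficient is the partial derivative in y:
  ∂F/∂x = 5x^4 - 7y
  ∂F/∂y = -7x + 3y^2

so d/dx[F(x, y(x))] = ∂F/∂x + (∂F/∂y)·y' = 0. Rearranging,
  dy/dx = -(∂F/∂x)/(∂F/∂y) = -(5x^4 - 7y)/(-7x + 3y^2) = (5x^4 - 7y)/(7x - 3y^2)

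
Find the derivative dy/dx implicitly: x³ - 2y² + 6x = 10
Differentiate the relation implicitly: treat y = y(x) and apply the chain rule, so every y-derivative picks up a y' = dy/dx factor.

With everything moved to the left-hand side, differentiate term by term:
  d/dx[x^3] = 3x^2
  d/dx[6x] = 6
  d/dx[-2y^2] = -4y·y'
  d/dx[-10] = 0

Separating the contributions that come from x directly and those that come through y:
  without y':      3x^2 + 6
  multiplying y':  -4y

so (3x^2 + 6) + (-4y)·y' = 0, and therefore
  dy/dx = -(3x^2 + 6)/(-4y) = 3(x^2 + 2)/(4y)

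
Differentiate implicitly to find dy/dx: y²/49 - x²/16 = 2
Differentiate both sides with respect to x, treating y as y(x). By the chain rule, any term containing y contributes a factor of y' = dy/dx when we differentiate it.

Move every term to one side and write the relation as F(x, y) = 0. Term by term,
  d/dx[-x^2/16] = -x/8
  d/dx[y^2/49] = 2y·y'/49
  d/dx[-2] = 0

The pieces without y' make up ∂F/∂x and the coefficient of y' is ∂F/∂y:
  ∂F/∂x = -x/8,
  ∂F/∂y = 2y/49.

Since d/dx[F] = ∂F/∂x + (∂F/∂y)·y' = 0, solve for y':
  (∂F/∂y)·y' = -∂F/∂x
  dy/dx = -(∂F/∂x)/(∂F/∂y) = -(-x/8)/(2y/49) = 49x/(16y)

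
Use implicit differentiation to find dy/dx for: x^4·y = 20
Differentiate both sides with respect to x, treating y as y(x). By the chain rule, any term containing y contributes a factor of y' = dy/dx when we differentiate it.

Move every term to one side and write the relation as F(x, y) = 0. Term by term,
  d/dx[x^4y] = x^4·y' + 4x^3y
  d/dx[-20] = 0

The pieces without y' make up ∂F/∂x and the coefficient of y' is ∂F/∂y:
  ∂F/∂x = 4x^3y,
  ∂F/∂y = x^4.

Since d/dx[F] = ∂F/∂x + (∂F/∂y)·y' = 0, solve for y':
  (∂F/∂y)·y' = -∂F/∂x
  dy/dx = -(∂F/∂x)/(∂F/∂y) = -(4x^3y)/(x^4) = -4y/x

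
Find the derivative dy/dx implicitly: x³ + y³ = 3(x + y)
Differentiate both sides with respect to x, treating y as y(x). By the chain rule, any term containing y contributes a factor of y' = dy/dx when we differentiate it.

Move every term to one side and write the relation as F(x, y) = 0. Term by term,
  d/dx[x^3] = 3x^2
  d/dx[-3x] = -3
  d/dx[y^3] = 3y^2·y'
  d/dx[-3y] = -3·y'

The pieces without y' make up ∂F/∂x and the coefficient of y' is ∂F/∂y:
  ∂F/∂x = 3x^2 - 3,
  ∂F/∂y = 3y^2 - 3.

Since d/dx[F] = ∂F/∂x + (∂F/∂y)·y' = 0, solve for y':
  (∂F/∂y)·y' = -∂F/∂x
  dy/dx = -(∂F/∂x)/(∂F/∂y) = -(3x^2 - 3)/(3y^2 - 3) = (1 - x^2)/(y^2 - 1)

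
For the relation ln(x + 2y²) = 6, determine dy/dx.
Differentiate the relation implicitly: treat y = y(x) and apply the chain rule, so every y-derivative picks up a y' = dy/dx factor.

With everything moved to the left-hand side, differentiate term by term:
  d/dx[ln(x + 2y^2)] = (4y·y' + 1)/(x + 2y^2)
  d/dx[-6] = 0

Separating the contributions that come from x directly and those that come through y:
  without y':      1/(x + 2y^2)
  multiplying y':  4y/(x + 2y^2)

so (1/(x + 2y^2)) + (4y/(x + 2y^2))·y' = 0, and therefore
  dy/dx = -(1/(x + 2y^2))/(4y/(x + 2y^2)) = -1/(4y)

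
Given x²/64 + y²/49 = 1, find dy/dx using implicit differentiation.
Differentiate both sides with respect to x, treating y as y(x). By the chain rule, any term containing y contributes a factor of y' = dy/dx when we differentiate it.

Move every term to one side and write the relation as F(x, y) = 0. Term by term,
  d/dx[x^2/64] = x/32
  d/dx[y^2/49] = 2y·y'/49
  d/dx[-1] = 0

The pieces without y' make up ∂F/∂x and the coefficient of y' is ∂F/∂y:
  ∂F/∂x = x/32,
  ∂F/∂y = 2y/49.

Since d/dx[F] = ∂F/∂x + (∂F/∂y)·y' = 0, solve for y':
  (∂F/∂y)·y' = -∂F/∂x
  dy/dx = -(∂F/∂x)/(∂F/∂y) = -(x/32)/(2y/49) = -49x/(64y)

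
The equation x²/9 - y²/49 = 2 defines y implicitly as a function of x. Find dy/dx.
Apply d/dx to both sides, remembering that y depends on x. Each occurrence of y therefore brings in a y' = dy/dx via the chain rule.

With F(x, y) equal to the left-hand side minus the right, differentiate F term by term:
  d/dx[x^2/9] = 2x/9
  d/dx[-y^2/49] = -2y·y'/49
  d/dx[-2] = 0
Adding these up, d/dx[F] = 0 becomes
  (2x/9) + (-2y/49)·y' = 0,
so isolating y',
  dy/dx = -(2x/9)/(-2y/49) = 49x/(9y)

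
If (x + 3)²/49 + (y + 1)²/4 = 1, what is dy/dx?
Take d/dx of both sides. Since y is implicitly a function of x, the chain rule attaches a y' = dy/dx factor whenever we differentiate through y.

Set F(x, y) = (left side) − (right side), so the curve is F = 0. Differentiating each term of F:
  d/dx[(x + 3)^2/49] = 2x/49 + 6/49
  d/dx[(y + 1)^2/4] = y'(y + 1)/2
  d/dx[-1] = 0

Collecting, the y'-free part is the partial derivative in x and the y' coefficient is the partial derivative in y:
  ∂F/∂x = 2x/49 + 6/49
  ∂F/∂y = y/2 + 1/2

so d/dx[F(x, y(x))] = ∂F/∂x + (∂F/∂y)·y' = 0. Rearranging,
  dy/dx = -(∂F/∂x)/(∂F/∂y) = -(2x/49 + 6/49)/(y/2 + 1/2)
        = -(2(x + 3)/49)/((y + 1)/2) = 4(-x - 3)/(49(y + 1))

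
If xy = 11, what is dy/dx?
Apply d/dx to both sides, remembering that y depends on x. Each occurrence of y therefore brings in a y' = dy/dx via the chain rule.

With F(x, y) equal to the left-hand side minus the right, differentiate F term by term:
  d/dx[xy] = x·y' + y
  d/dx[-11] = 0
Adding these up, d/dx[F] = 0 becomes
  (y) + (x)·y' = 0,
so isolating y',
  dy/dx = -(y)/(x) = -y/x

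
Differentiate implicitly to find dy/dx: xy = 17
Apply d/dx to both sides, remembering that y depends on x. Each occurrence of y therefore brings in a y' = dy/dx via the chain rule.

With F(x, y) equal to the left-hand side minus the right, differentiate F term by term:
  d/dx[xy] = x·y' + y
  d/dx[-17] = 0
Adding these up, d/dx[F] = 0 becomes
  (y) + (x)·y' = 0,
so isolating y',
  dy/dx = -(y)/(x) = -y/x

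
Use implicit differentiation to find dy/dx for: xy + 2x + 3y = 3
Apply d/dx to both sides, remembering that y depends on x. Each occurrence of y therefore brings in a y' = dy/dx via the chain rule.

With F(x, y) equal to the left-hand side minus the right, differentiate F term by term:
  d/dx[xy] = x·y' + y
  d/dx[2x] = 2
  d/dx[3y] = 3·y'
  d/dx[-3] = 0
Adding these up, d/dx[F] = 0 becomes
  (y + 2) + (x + 3)·y' = 0,
so isolating y',
  dy/dx = -(y + 2)/(x + 3) = (-y - 2)/(x + 3)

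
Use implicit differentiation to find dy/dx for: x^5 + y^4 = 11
Take d/dx of both sides. Since y is implicitly a function of x, the chain rule attaches a y' = dy/dx factor whenever we differentiate through y.

Set F(x, y) = (left side) − (right side), so the curve is F = 0. Differentiating each term of F:
  d/dx[x^5] = 5x^4
  d/dx[y^4] = 4y^3·y'
  d/dx[-11] = 0

Collecting, the y'-free part is the partial derivative in x and the y' coefficient is the partial derivative in y:
  ∂F/∂x = 5x^4
  ∂F/∂y = 4y^3

so d/dx[F(x, y(x))] = ∂F/∂x + (∂F/∂y)·y' = 0. Rearranging,
  dy/dx = -(∂F/∂x)/(∂F/∂y) = -(5x^4)/(4y^3) = -5x^4/(4y^3)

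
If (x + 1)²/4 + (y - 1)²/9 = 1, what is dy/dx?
Apply d/dx to both sides, remembering that y depends on x. Each occurrence of y therefore brings in a y' = dy/dx via the chain rule.

With F(x, y) equal to the left-hand side minus the right, differentiate F term by term:
  d/dx[(x + 1)^2/4] = x/2 + 1/2
  d/dx[(y - 1)^2/9] = 2·y'(y - 1)/9
  d/dx[-1] = 0
Adding these up, d/dx[F] = 0 becomes
  (x/2 + 1/2) + (2y/9 - 2/9)·y' = 0,
so isolating y',
  dy/dx = -(x/2 + 1/2)/(2y/9 - 2/9)
        = -((x + 1)/2)/(2(y - 1)/9) = 9(-x - 1)/(4(y - 1))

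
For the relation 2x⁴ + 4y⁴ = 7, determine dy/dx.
Differentiate both sides with respect to x, treating y as y(x). By the chain rule, any term containing y contributes a factor of y' = dy/dx when we differentiate it.

Move every term to one side and write the relation as F(x, y) = 0. Term by term,
  d/dx[2x^4] = 8x^3
  d/dx[4y^4] = 16y^3·y'
  d/dx[-7] = 0

The pieces without y' make up ∂F/∂x and the coefficient of y' is ∂F/∂y:
  ∂F/∂x = 8x^3,
  ∂F/∂y = 16y^3.

Since d/dx[F] = ∂F/∂x + (∂F/∂y)·y' = 0, solve for y':
  (∂F/∂y)·y' = -∂F/∂x
  dy/dx = -(∂F/∂x)/(∂F/∂y) = -(8x^3)/(16y^3) = -x^3/(2y^3)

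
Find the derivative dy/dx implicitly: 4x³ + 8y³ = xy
Differentiate the relation implicitly: treat y = y(x) and apply the chain rule, so every y-derivative picks up a y' = dy/dx factor.

With everything moved to the left-hand side, differentiate term by term:
  d/dx[4x^3] = 12x^2
  d/dx[-xy] = -x·y' - y
  d/dx[8y^3] = 24y^2·y'

Separating the contributions that come from x directly and those that come through y:
  without y':      12x^2 - y
  multiplying y':  -x + 24y^2

so (12x^2 - y) + (-x + 24y^2)·y' = 0, and therefore
  dy/dx = -(12x^2 - y)/(-x + 24y^2) = (12x^2 - y)/(x - 24y^2)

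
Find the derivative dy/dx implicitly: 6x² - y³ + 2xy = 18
Differentiate both sides with respect to x, treating y as y(x). By the chain rule, any term containing y contributes a factor of y' = dy/dx when we differentiate it.

Move every term to one side and write the relation as F(x, y) = 0. Term by term,
  d/dx[6x^2] = 12x
  d/dx[2xy] = 2x·y' + 2y
  d/dx[-y^3] = -3y^2·y'
  d/dx[-18] = 0

The pieces without y' make up ∂F/∂x and the coefficient of y' is ∂F/∂y:
  ∂F/∂x = 12x + 2y,
  ∂F/∂y = 2x - 3y^2.

Since d/dx[F] = ∂F/∂x + (∂F/∂y)·y' = 0, solve for y':
  (∂F/∂y)·y' = -∂F/∂x
  dy/dx = -(∂F/∂x)/(∂F/∂y) = -(12x + 2y)/(2x - 3y^2) = 2(-6x - y)/(2x - 3y^2)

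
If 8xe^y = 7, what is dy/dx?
Apply d/dx to both sides, remembering that y depends on x. Each occurrence of y therefore brings in a y' = dy/dx via the chain rule.

With F(x, y) equal to the left-hand side minus the right, differentiate F term by term:
  d/dx[8x·e^(y)] = 8x·y'·e^(y) + 8e^(y)
  d/dx[-7] = 0
Adding these up, d/dx[F] = 0 becomes
  (8e^(y)) + (8x·e^(y))·y' = 0,
so isolating y',
  dy/dx = -(8e^(y))/(8x·e^(y)) = -1/x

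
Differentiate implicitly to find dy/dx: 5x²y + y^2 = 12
Apply d/dx to both sides, remembering that y depends on x. Each occurrence of y therefore brings in a y' = dy/dx via the chain rule.

With F(x, y) equal to the left-hand side minus the right, differentiate F term by term:
  d/dx[5x^2y] = 5x^2·y' + 10xy
  d/dx[y^2] = 2y·y'
  d/dx[-12] = 0
Adding these up, d/dx[F] = 0 becomes
  (10xy) + (5x^2 + 2y)·y' = 0,
so isolating y',
  dy/dx = -(10xy)/(5x^2 + 2y) = -10xy/(5x^2 + 2y)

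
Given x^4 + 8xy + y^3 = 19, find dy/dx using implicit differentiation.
Apply d/dx to both sides, remembering that y depends on x. Each occurrence of y therefore brings in a y' = dy/dx via the chain rule.

With F(x, y) equal to the left-hand side minus the right, differentiate F term by term:
  d/dx[x^4] = 4x^3
  d/dx[8xy] = 8x·y' + 8y
  d/dx[y^3] = 3y^2·y'
  d/dx[-19] = 0
Adding these up, d/dx[F] = 0 becomes
  (4x^3 + 8y) + (8x + 3y^2)·y' = 0,
so isolating y',
  dy/dx = -(4x^3 + 8y)/(8x + 3y^2) = 4(-x^3 - 2y)/(8x + 3y^2)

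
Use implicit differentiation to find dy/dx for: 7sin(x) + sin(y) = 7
Differentiate both sides with respect to x, treating y as y(x). By the chain rule, any term containing y contributes a factor of y' = dy/dx when we differentiate it.

Move every term to one side and write the relation as F(x, y) = 0. Term by term,
  d/dx[7sin(x)] = 7cos(x)
  d/dx[sin(y)] = y'·cos(y)
  d/dx[-7] = 0

The pieces without y' make up ∂F/∂x and the coefficient of y' is ∂F/∂y:
  ∂F/∂x = 7cos(x),
  ∂F/∂y = cos(y).

Since d/dx[F] = ∂F/∂x + (∂F/∂y)·y' = 0, solve for y':
  (∂F/∂y)·y' = -∂F/∂x
  dy/dx = -(∂F/∂x)/(∂F/∂y) = -(7cos(x))/(cos(y)) = -7cos(x)/cos(y)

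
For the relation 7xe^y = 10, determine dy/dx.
Differentiate the relation implicitly: treat y = y(x) and apply the chain rule, so every y-derivative picks up a y' = dy/dx factor.

With everything moved to the left-hand side, differentiate term by term:
  d/dx[7x·e^(y)] = 7x·y'·e^(y) + 7e^(y)
  d/dx[-10] = 0

Separating the contributions that come from x directly and those that come through y:
  without y':      7e^(y)
  multiplying y':  7x·e^(y)

so (7e^(y)) + (7x·e^(y))·y' = 0, and therefore
  dy/dx = -(7e^(y))/(7x·e^(y)) = -1/x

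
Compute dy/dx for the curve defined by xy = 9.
Take d/dx of both sides. Since y is implicitly a function of x, the chain rule attaches a y' = dy/dx factor whenever we differentiate through y.

Set F(x, y) = (left side) − (right side), so the curve is F = 0. Differentiating each term of F:
  d/dx[xy] = x·y' + y
  d/dx[-9] = 0

Collecting, the y'-free part is the partial derivative in x and the y' coefficient is the partial derivative in y:
  ∂F/∂x = y
  ∂F/∂y = x

so d/dx[F(x, y(x))] = ∂F/∂x + (∂F/∂y)·y' = 0. Rearranging,
  dy/dx = -(∂F/∂x)/(∂F/∂y) = -(y)/(x) = -y/x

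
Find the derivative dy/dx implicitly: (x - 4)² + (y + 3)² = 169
Differentiate the relation implicitly: treat y = y(x) and apply the chain rule, so every y-derivative picks up a y' = dy/dx factor.

With everything moved to the left-hand side, differentiate term by term:
  d/dx[(x - 4)^2] = 2x - 8
  d/dx[(y + 3)^2] = 2·y'(y + 3)
  d/dx[-169] = 0

Separating the contributions that come from x directly and those that come through y:
  without y':      2x - 8
  multiplying y':  2y + 6

so (2x - 8) + (2y + 6)·y' = 0, and therefore
  dy/dx = -(2x - 8)/(2y + 6) = (4 - x)/(y + 3)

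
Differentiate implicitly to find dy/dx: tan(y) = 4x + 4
Differentiate both sides with respect to x, treating y as y(x). By the chain rule, any term containing y contributes a factor of y' = dy/dx when we differentiate it.

Move every term to one side and write the relation as F(x, y) = 0. Term by term,
  d/dx[-4x] = -4
  d/dx[tan(y)] = y'(tan(y)^2 + 1)
  d/dx[-4] = 0

The pieces without y' make up ∂F/∂x and the coefficient of y' is ∂F/∂y:
  ∂F/∂x = -4,
  ∂F/∂y = tan(y)^2 + 1.

Since d/dx[F] = ∂F/∂x + (∂F/∂y)·y' = 0, solve for y':
  (∂F/∂y)·y' = -∂F/∂x
  dy/dx = -(∂F/∂x)/(∂F/∂y) = -(-4)/(tan(y)^2 + 1) = 4cos(y)^2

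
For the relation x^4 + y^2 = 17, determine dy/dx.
Differentiate the relation implicitly: treat y = y(x) and apply the chain rule, so every y-derivative picks up a y' = dy/dx factor.

With everything moved to the left-hand side, differentiate term by term:
  d/dx[x^4] = 4x^3
  d/dx[y^2] = 2y·y'
  d/dx[-17] = 0

Separating the contributions that come from x directly and those that come through y:
  without y':      4x^3
  multiplying y':  2y

so (4x^3) + (2y)·y' = 0, and therefore
  dy/dx = -(4x^3)/(2y) = -2x^3/y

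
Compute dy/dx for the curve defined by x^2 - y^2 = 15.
Take d/dx of both sides. Since y is implicitly a function of x, the chain rule attaches a y' = dy/dx factor whenever we differentiate through y.

Set F(x, y) = (left side) − (right side), so the curve is F = 0. Differentiating each term of F:
  d/dx[x^2] = 2x
  d/dx[-y^2] = -2y·y'
  d/dx[-15] = 0

Collecting, the y'-free part is the partial derivative in x and the y' coefficient is the partial derivative in y:
  ∂F/∂x = 2x
  ∂F/∂y = -2y

so d/dx[F(x, y(x))] = ∂F/∂x + (∂F/∂y)·y' = 0. Rearranging,
  dy/dx = -(∂F/∂x)/(∂F/∂y) = -(2x)/(-2y) = x/y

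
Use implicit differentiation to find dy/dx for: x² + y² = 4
Differentiate both sides with respect to x, treating y as y(x). By the chain rule, any term containing y contributes a factor of y' = dy/dx when we differentiate it.

Move every term to one side and write the relation as F(x, y) = 0. Term by term,
  d/dx[x^2] = 2x
  d/dx[y^2] = 2y·y'
  d/dx[-4] = 0

The pieces without y' make up ∂F/∂x and the coefficient of y' is ∂F/∂y:
  ∂F/∂x = 2x,
  ∂F/∂y = 2y.

Since d/dx[F] = ∂F/∂x + (∂F/∂y)·y' = 0, solve for y':
  (∂F/∂y)·y' = -∂F/∂x
  dy/dx = -(∂F/∂x)/(∂F/∂y) = -(2x)/(2y) = -x/y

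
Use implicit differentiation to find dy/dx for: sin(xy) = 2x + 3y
Apply d/dx to both sides, remembering that y depends on x. Each occurrence of y therefore brings in a y' = dy/dx via the chain rule.

With F(x, y) equal to the left-hand side minus the right, differentiate F term by term:
  d/dx[-2x] = -2
  d/dx[-3y] = -3·y'
  d/dx[sin(xy)] = (x·y' + y)·cos(xy)
Adding these up, d/dx[F] = 0 becomes
  (y·cos(xy) - 2) + (x·cos(xy) - 3)·y' = 0,
so isolating y',
  dy/dx = -(y·cos(xy) - 2)/(x·cos(xy) - 3) = (-y·cos(xy) + 2)/(x·cos(xy) - 3)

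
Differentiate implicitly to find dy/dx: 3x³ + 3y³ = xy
Differentiate both sides with respect to x, treating y as y(x). By the chain rule, any term containing y contributes a factor of y' = dy/dx when we differentiate it.

Move every term to one side and write the relation as F(x, y) = 0. Term by term,
  d/dx[3x^3] = 9x^2
  d/dx[-xy] = -x·y' - y
  d/dx[3y^3] = 9y^2·y'

The pieces without y' make up ∂F/∂x and the coefficient of y' is ∂F/∂y:
  ∂F/∂x = 9x^2 - y,
  ∂F/∂y = -x + 9y^2.

Since d/dx[F] = ∂F/∂x + (∂F/∂y)·y' = 0, solve for y':
  (∂F/∂y)·y' = -∂F/∂x
  dy/dx = -(∂F/∂x)/(∂F/∂y) = -(9x^2 - y)/(-x + 9y^2) = (9x^2 - y)/(x - 9y^2)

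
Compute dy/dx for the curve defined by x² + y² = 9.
Take d/dx of both sides. Since y is implicitly a function of x, the chain rule attaches a y' = dy/dx factor whenever we differentiate through y.

Set F(x, y) = (left side) − (right side), so the curve is F = 0. Differentiating each term of F:
  d/dx[x^2] = 2x
  d/dx[y^2] = 2y·y'
  d/dx[-9] = 0

Collecting, the y'-free part is the partial derivative in x and the y' coefficient is the partial derivative in y:
  ∂F/∂x = 2x
  ∂F/∂y = 2y

so d/dx[F(x, y(x))] = ∂F/∂x + (∂F/∂y)·y' = 0. Rearranging,
  dy/dx = -(∂F/∂x)/(∂F/∂y) = -(2x)/(2y) = -x/y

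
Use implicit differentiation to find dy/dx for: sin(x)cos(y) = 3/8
Take d/dx of both sides. Since y is implicitly a function of x, the chain rule attaches a y' = dy/dx factor whenever we differentiate through y.

Set F(x, y) = (left side) − (right side), so the curve is F = 0. Differentiating each term of F:
  d/dx[sin(x)·cos(y)] = -y'·sin(x)·sin(y) + cos(x)·cos(y)
  d/dx[-3/8] = 0

Collecting, the y'-free part is the partial derivative in x and the y' coefficient is the partial derivative in y:
  ∂F/∂x = cos(x)·cos(y)
  ∂F/∂y = -sin(x)·sin(y)

so d/dx[F(x, y(x))] = ∂F/∂x + (∂F/∂y)·y' = 0. Rearranging,
  dy/dx = -(∂F/∂x)/(∂F/∂y) = -(cos(x)·cos(y))/(-sin(x)·sin(y)) = 1/(tan(x)·tan(y))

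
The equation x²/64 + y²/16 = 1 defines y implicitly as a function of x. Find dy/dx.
Take d/dx of both sides. Since y is implicitly a function of x, the chain rule attaches a y' = dy/dx factor whenever we differentiate through y.

Set F(x, y) = (left side) − (right side), so the curve is F = 0. Differentiating each term of F:
  d/dx[x^2/64] = x/32
  d/dx[y^2/16] = y·y'/8
  d/dx[-1] = 0

Collecting, the y'-free part is the partial derivative in x and the y' coefficient is the partial derivative in y:
  ∂F/∂x = x/32
  ∂F/∂y = y/8

so d/dx[F(x, y(x))] = ∂F/∂x + (∂F/∂y)·y' = 0. Rearranging,
  dy/dx = -(∂F/∂x)/(∂F/∂y) = -(x/32)/(y/8) = -x/(4y)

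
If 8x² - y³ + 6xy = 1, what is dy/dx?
Take d/dx of both sides. Since y is implicitly a function of x, the chain rule attaches a y' = dy/dx factor whenever we differentiate through y.

Set F(x, y) = (left side) − (right side), so the curve is F = 0. Differentiating each term of F:
  d/dx[8x^2] = 16x
  d/dx[6xy] = 6x·y' + 6y
  d/dx[-y^3] = -3y^2·y'
  d/dx[-1] = 0

Collecting, the y'-free part is the partial derivative in x and the y' coefficient is the partial derivative in y:
  ∂F/∂x = 16x + 6y
  ∂F/∂y = 6x - 3y^2

so d/dx[F(x, y(x))] = ∂F/∂x + (∂F/∂y)·y' = 0. Rearranging,
  dy/dx = -(∂F/∂x)/(∂F/∂y) = -(16x + 6y)/(6x - 3y^2) = 2(-8x - 3y)/(3(2x - y^2))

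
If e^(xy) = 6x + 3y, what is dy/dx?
Differentiate both sides with respect to x, treating y as y(x). By the chain rule, any term containing y contributes a factor of y' = dy/dx when we differentiate it.

Move every term to one side and write the relation as F(x, y) = 0. Term by term,
  d/dx[-6x] = -6
  d/dx[-3y] = -3·y'
  d/dx[e^(xy)] = (x·y' + y)·e^(xy)

The pieces without y' make up ∂F/∂x and the coefficient of y' is ∂F/∂y:
  ∂F/∂x = y·e^(xy) - 6,
  ∂F/∂y = x·e^(xy) - 3.

Since d/dx[F] = ∂F/∂x + (∂F/∂y)·y' = 0, solve for y':
  (∂F/∂y)·y' = -∂F/∂x
  dy/dx = -(∂F/∂x)/(∂F/∂y) = -(y·e^(xy) - 6)/(x·e^(xy) - 3) = (-y·e^(xy) + 6)/(x·e^(xy) - 3)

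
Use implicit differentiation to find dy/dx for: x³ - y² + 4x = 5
Apply d/dx to both sides, remembering that y depends on x. Each occurrence of y therefore brings in a y' = dy/dx via the chain rule.

With F(x, y) equal to the left-hand side minus the right, differentiate F term by term:
  d/dx[x^3] = 3x^2
  d/dx[4x] = 4
  d/dx[-y^2] = -2y·y'
  d/dx[-5] = 0
Adding these up, d/dx[F] = 0 becomes
  (3x^2 + 4) + (-2y)·y' = 0,
so isolating y',
  dy/dx = -(3x^2 + 4)/(-2y) = (3x^2 + 4)/(2y)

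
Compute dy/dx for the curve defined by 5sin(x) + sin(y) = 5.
Differentiate the relation implicitly: treat y = y(x) and apply the chain rule, so every y-derivative picks up a y' = dy/dx factor.

With everything moved to the left-hand side, differentiate term by term:
  d/dx[5sin(x)] = 5cos(x)
  d/dx[sin(y)] = y'·cos(y)
  d/dx[-5] = 0

Separating the contributions that come from x directly and those that come through y:
  without y':      5cos(x)
  multiplying y':  cos(y)

so (5cos(x)) + (cos(y))·y' = 0, and therefore
  dy/dx = -(5cos(x))/(cos(y)) = -5cos(x)/cos(y)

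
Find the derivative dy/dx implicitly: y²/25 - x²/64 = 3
Apply d/dx to both sides, remembering that y depends on x. Each occurrence of y therefore brings in a y' = dy/dx via the chain rule.

With F(x, y) equal to the left-hand side minus the right, differentiate F term by term:
  d/dx[-x^2/64] = -x/32
  d/dx[y^2/25] = 2y·y'/25
  d/dx[-3] = 0
Adding these up, d/dx[F] = 0 becomes
  (-x/32) + (2y/25)·y' = 0,
so isolating y',
  dy/dx = -(-x/32)/(2y/25) = 25x/(64y)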